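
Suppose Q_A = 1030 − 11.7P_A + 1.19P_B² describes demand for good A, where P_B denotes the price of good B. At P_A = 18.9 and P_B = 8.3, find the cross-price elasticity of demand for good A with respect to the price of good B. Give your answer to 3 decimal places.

0.184

At P_A = 18.9 and P_B = 8.3: Q_A = 890.849.
∂Q_A/∂P_B = 2.38P_B = 2.38(8.3) = 19.7540.
ε = (∂Q_A/∂P_B)(P_B/Q_A) = 19.7540 × (8.3/890.849) ≈ 0.184.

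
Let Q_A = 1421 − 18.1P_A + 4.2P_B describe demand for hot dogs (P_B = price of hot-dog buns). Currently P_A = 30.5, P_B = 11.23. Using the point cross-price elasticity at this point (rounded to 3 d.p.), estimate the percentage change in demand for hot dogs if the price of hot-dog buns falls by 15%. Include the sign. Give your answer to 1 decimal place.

-0.8%

At P_A = 30.5, P_B = 11.23: Q_A = 916.116.
∂Q_A/∂P_B = 4.2.
ε = (∂Q_A/∂P_B)(P_B/Q_A) = 4.2000 × 11.23/916.116 ≈ 0.051.
%ΔQ_A ≈ ε × %ΔP_B = 0.051 × (-15%) = -0.8%.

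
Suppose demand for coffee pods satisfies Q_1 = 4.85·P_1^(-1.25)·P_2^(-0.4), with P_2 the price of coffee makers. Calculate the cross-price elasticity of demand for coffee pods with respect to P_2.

-0.40

In a log-linear (constant-elasticity) demand function, the coefficient on the exponent of P_2 is the cross-price elasticity.
ε = -0.40. Negative, so coffee pods and coffee makers are complements.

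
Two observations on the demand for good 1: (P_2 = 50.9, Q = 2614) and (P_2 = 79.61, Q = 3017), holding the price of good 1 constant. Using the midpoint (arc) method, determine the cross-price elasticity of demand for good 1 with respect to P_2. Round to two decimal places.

0.33

ΔQ_1 = 3017 − 2614 = 403; ΔP_2 = 79.61 − 50.9 = 28.71.
Midpoints: Q̄_1 = 2815.5, P̄_2 = 65.25.
ε = (ΔQ_1/Q̄_1)/(ΔP_2/P̄_2) = (403/2815.5)/(28.71/65.25) ≈ 0.33.
ε > 0: good 1 and good 2 are substitutes.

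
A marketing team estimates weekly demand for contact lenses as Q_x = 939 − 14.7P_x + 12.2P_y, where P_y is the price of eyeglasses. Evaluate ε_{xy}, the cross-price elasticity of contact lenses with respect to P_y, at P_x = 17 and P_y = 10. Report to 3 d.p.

0.150

At P_x = 17 and P_y = 10: Q_x = 811.1.
∂Q_x/∂P_y = 12.2.
ε = (∂Q_x/∂P_y)(P_y/Q_x) = 12.2 × (10/811.1) ≈ 0.150.
Since ε > 0, contact lenses and eyeglasses are substitutes.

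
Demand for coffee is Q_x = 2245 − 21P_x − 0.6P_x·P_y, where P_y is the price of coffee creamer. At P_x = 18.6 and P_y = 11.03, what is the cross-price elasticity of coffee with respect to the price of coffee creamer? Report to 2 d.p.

-0.07

At P_x = 18.6 and P_y = 11.03: Q_x = 1731.305.
∂Q_x/∂P_y = -0.6P_x = -0.6(18.6) = -11.1600.
ε = (∂Q_x/∂P_y)(P_y/Q_x) = -11.1600 × (11.03/1731.305) ≈ -0.07.
ε < 0: complements.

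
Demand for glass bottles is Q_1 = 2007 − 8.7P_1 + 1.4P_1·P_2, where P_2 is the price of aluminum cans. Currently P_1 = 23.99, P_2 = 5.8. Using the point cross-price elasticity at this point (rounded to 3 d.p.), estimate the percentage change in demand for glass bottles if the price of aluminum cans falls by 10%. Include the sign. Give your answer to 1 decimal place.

-1.0%

At P_1 = 23.99, P_2 = 5.8: Q_1 = 1993.086.
∂Q_1/∂P_2 = 1.4P_1 = 33.5860.
ε = (∂Q_1/∂P_2)(P_2/Q_1) = 33.5860 × 5.8/1993.086 ≈ 0.098.
%ΔQ_1 ≈ ε × %ΔP_2 = 0.098 × (-10%) = -1.0%.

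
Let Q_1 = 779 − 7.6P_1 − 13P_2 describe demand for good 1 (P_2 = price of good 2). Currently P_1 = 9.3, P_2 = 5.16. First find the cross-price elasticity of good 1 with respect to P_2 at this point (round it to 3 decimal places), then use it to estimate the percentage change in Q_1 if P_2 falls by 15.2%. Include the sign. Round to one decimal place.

At P_1 = 9.3, P_2 = 5.16: Q_1 = 641.24.
∂Q_1/∂P_2 = -13.
ε = (∂Q_1/∂P_2)(P_2/Q_1) = -13.0000 × 5.16/641.24 ≈ -0.105.
%ΔQ_1 ≈ ε × %ΔP_2 = -0.105 × (-15.2%) = 1.6%.

1.6%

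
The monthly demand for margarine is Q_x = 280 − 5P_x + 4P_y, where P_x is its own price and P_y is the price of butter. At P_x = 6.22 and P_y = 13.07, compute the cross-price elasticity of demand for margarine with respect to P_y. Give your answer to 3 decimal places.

At P_x = 6.22 and P_y = 13.07: Q_x = 301.18.
∂Q_x/∂P_y = 4.
ε = (∂Q_x/∂P_y)(P_y/Q_x) = 4 × (13.07/301.18) ≈ 0.174.

0.174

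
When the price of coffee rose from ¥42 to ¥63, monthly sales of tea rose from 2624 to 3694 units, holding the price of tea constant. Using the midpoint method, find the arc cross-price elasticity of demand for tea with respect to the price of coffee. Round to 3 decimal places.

0.847

ΔQ_A = 3694 − 2624 = 1070; ΔP_B = 63 − 42 = 21.
Midpoints: Q̄_A = 3159.0, P̄_B = 52.50.
ε = (ΔQ_A/Q̄_A)/(ΔP_B/P̄_B) = (1070/3159.0)/(21/52.50) ≈ 0.847.
ε > 0: tea and coffee are substitutes.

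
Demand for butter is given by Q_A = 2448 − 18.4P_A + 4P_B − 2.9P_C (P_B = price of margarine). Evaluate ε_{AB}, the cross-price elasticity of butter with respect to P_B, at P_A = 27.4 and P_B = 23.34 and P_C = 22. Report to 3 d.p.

0.047

At P_A = 27.4 and P_B = 23.34 and P_C = 22: Q_A = 1973.4.
∂Q_A/∂P_B = 4.
ε = (∂Q_A/∂P_B)(P_B/Q_A) = 4 × (23.34/1973.4) ≈ 0.047.
Since ε > 0, butter and margarine are substitutes.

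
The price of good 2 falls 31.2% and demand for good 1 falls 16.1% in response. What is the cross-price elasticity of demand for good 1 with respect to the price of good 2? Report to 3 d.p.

0.516

ε = (%ΔQ of good 1) / (%ΔP of good 2) = (-16.1%) / (-31.2%) ≈ 0.516.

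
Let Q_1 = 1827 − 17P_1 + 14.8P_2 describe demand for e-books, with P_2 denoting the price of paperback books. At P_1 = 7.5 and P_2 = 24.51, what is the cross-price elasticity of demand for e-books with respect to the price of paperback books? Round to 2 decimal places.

At P_1 = 7.5 and P_2 = 24.51: Q_1 = 2062.248.
∂Q_1/∂P_2 = 14.8.
ε = (∂Q_1/∂P_2)(P_2/Q_1) = 14.8 × (24.51/2062.248) ≈ 0.18.
Since ε > 0, e-books and paperback books are substitutes.

0.18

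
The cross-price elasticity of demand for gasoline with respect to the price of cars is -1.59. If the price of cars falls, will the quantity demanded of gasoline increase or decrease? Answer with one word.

ε < 0 and the price of cars falls, so the quantity of gasoline moves in the opposite direction: it increases.

increase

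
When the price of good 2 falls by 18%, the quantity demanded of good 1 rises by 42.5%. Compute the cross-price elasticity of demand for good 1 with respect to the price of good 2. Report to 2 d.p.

ε = (%ΔQ of good 1) / (%ΔP of good 2) = (42.5%) / (-18%) ≈ -2.36.
Negative cross-price elasticity: complements.

-2.36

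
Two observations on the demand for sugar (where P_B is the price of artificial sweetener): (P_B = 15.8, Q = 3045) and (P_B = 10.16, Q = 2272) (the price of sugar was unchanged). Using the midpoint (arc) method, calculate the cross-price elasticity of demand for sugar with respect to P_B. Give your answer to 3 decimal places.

ΔQ_A = 2272 − 3045 = -773; ΔP_B = 10.16 − 15.8 = -5.64.
Midpoints: Q̄_A = 2658.5, P̄_B = 12.98.
ε = (ΔQ_A/Q̄_A)/(ΔP_B/P̄_B) = (-773/2658.5)/(-5.64/12.98) ≈ 0.669.
ε > 0: sugar and artificial sweetener are substitutes.

0.669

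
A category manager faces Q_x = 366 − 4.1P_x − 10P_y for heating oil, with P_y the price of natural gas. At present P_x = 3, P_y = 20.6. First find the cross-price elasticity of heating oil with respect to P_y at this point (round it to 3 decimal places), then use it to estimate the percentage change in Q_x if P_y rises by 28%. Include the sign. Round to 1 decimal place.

At P_x = 3, P_y = 20.6: Q_x = 147.7.
∂Q_x/∂P_y = -10.
ε = (∂Q_x/∂P_y)(P_y/Q_x) = -10.0000 × 20.6/147.7 ≈ -1.395.
%ΔQ_x ≈ ε × %ΔP_y = -1.395 × (28%) = -39.1%.

-39.1%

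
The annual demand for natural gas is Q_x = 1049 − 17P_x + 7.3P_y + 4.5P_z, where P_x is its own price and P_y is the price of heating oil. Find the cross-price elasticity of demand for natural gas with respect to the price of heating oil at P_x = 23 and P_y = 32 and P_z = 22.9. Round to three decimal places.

0.235

At P_x = 23 and P_y = 32 and P_z = 22.9: Q_x = 994.65.
∂Q_x/∂P_y = 7.3.
ε = (∂Q_x/∂P_y)(P_y/Q_x) = 7.3 × (32/994.65) ≈ 0.235.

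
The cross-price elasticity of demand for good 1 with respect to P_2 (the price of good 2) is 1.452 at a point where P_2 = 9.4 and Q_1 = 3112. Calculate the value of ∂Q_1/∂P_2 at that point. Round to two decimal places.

480.70

ε = (∂Q_1/∂P_2)·(P_2/Q_1) ⇒ ∂Q_1/∂P_2 = ε·Q_1/P_2 = 1.452 × 3112/9.4 ≈ 480.70.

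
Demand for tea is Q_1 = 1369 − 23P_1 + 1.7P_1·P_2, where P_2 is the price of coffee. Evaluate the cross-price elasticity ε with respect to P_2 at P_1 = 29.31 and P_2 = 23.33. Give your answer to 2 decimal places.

0.63

At P_1 = 29.31 and P_2 = 23.33: Q_1 = 1857.334.
∂Q_1/∂P_2 = 1.7P_1 = 1.7(29.31) = 49.8270.
ε = (∂Q_1/∂P_2)(P_2/Q_1) = 49.8270 × (23.33/1857.334) ≈ 0.63.
ε > 0: substitutes.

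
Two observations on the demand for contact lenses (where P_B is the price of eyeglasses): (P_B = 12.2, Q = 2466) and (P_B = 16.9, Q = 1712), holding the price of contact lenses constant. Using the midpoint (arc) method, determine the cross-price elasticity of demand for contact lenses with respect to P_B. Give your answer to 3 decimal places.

-1.117

ΔQ_A = 1712 − 2466 = -754; ΔP_B = 16.9 − 12.2 = 4.7.
Midpoints: Q̄_A = 2089.0, P̄_B = 14.55.
ε = (ΔQ_A/Q̄_A)/(ΔP_B/P̄_B) = (-754/2089.0)/(4.7/14.55) ≈ -1.117.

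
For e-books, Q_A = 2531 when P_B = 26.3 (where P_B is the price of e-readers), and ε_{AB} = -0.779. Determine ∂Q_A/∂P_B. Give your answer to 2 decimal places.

ε = (∂Q_A/∂P_B)·(P_B/Q_A) ⇒ ∂Q_A/∂P_B = ε·Q_A/P_B = -0.779 × 2531/26.3 ≈ -74.97.

-74.97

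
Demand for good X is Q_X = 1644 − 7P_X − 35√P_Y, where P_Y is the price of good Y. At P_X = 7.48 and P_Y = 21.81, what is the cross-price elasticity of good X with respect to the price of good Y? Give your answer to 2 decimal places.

At P_X = 7.48 and P_Y = 21.81: Q_X = 1428.186.
∂Q_X/∂P_Y = -35/(2√P_Y) = -35/(2√21.81) = -3.7472.
ε = (∂Q_X/∂P_Y)(P_Y/Q_X) = -3.7472 × (21.81/1428.186) ≈ -0.06.

-0.06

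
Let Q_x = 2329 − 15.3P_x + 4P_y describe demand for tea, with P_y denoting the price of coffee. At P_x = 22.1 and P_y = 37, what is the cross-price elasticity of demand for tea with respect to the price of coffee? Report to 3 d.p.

0.069

At P_x = 22.1 and P_y = 37: Q_x = 2138.87.
∂Q_x/∂P_y = 4.
ε = (∂Q_x/∂P_y)(P_y/Q_x) = 4 × (37/2138.87) ≈ 0.069.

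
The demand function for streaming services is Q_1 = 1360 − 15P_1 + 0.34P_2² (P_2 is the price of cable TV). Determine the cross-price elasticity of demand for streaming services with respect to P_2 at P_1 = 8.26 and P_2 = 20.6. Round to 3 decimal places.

0.209

At P_1 = 8.26 and P_2 = 20.6: Q_1 = 1380.382.
∂Q_1/∂P_2 = 0.68P_2 = 0.68(20.6) = 14.0080.
ε = (∂Q_1/∂P_2)(P_2/Q_1) = 14.0080 × (20.6/1380.382) ≈ 0.209.
ε > 0: substitutes.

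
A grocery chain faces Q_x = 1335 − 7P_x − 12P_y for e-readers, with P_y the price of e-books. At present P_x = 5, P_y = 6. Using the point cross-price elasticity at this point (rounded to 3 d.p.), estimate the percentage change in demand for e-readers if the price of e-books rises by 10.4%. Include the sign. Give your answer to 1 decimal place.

At P_x = 5, P_y = 6: Q_x = 1228.
∂Q_x/∂P_y = -12.
ε = (∂Q_x/∂P_y)(P_y/Q_x) = -12.0000 × 6/1228 ≈ -0.059.
%ΔQ_x ≈ ε × %ΔP_y = -0.059 × (10.4%) = -0.6%.

-0.6%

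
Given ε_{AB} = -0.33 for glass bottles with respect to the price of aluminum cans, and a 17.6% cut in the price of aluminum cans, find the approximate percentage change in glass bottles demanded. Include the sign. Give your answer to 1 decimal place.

5.8%

%ΔQ ≈ ε × %ΔP of aluminum cans = -0.33 × (-17.6%) = 5.8%.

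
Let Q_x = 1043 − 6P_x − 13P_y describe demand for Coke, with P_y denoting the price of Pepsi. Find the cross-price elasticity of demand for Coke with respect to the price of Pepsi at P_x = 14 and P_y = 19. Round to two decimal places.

At P_x = 14 and P_y = 19: Q_x = 712.
∂Q_x/∂P_y = -13.
ε = (∂Q_x/∂P_y)(P_y/Q_x) = -13 × (19/712) ≈ -0.35.

-0.35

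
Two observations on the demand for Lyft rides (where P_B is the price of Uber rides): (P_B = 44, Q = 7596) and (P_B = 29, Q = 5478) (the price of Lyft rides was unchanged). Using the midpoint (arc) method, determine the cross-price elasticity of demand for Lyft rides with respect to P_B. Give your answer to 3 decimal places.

0.788

ΔQ_A = 5478 − 7596 = -2118; ΔP_B = 29 − 44 = -15.
Midpoints: Q̄_A = 6537.0, P̄_B = 36.50.
ε = (ΔQ_A/Q̄_A)/(ΔP_B/P̄_B) = (-2118/6537.0)/(-15/36.50) ≈ 0.788.
ε > 0: Lyft rides and Uber rides are substitutes.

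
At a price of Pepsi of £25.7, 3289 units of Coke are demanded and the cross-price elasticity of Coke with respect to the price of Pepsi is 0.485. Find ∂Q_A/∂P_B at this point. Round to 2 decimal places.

ε = (∂Q_A/∂P_B)·(P_B/Q_A) ⇒ ∂Q_A/∂P_B = ε·Q_A/P_B = 0.485 × 3289/25.7 ≈ 62.07.

62.07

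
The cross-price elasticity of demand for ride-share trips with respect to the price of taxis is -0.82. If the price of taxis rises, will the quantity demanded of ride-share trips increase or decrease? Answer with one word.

ε < 0 and the price of taxis rises, so the quantity of ride-share trips moves in the opposite direction: it decreases.

decrease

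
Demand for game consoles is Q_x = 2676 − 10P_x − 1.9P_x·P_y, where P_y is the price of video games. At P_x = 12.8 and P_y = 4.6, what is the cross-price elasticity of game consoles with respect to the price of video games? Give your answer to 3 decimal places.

-0.046

At P_x = 12.8 and P_y = 4.6: Q_x = 2436.128.
∂Q_x/∂P_y = -1.9P_x = -1.9(12.8) = -24.3200.
ε = (∂Q_x/∂P_y)(P_y/Q_x) = -24.3200 × (4.6/2436.128) ≈ -0.046.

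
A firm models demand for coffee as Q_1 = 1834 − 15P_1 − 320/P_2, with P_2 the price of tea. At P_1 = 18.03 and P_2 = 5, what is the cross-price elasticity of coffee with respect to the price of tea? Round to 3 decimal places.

0.043

At P_1 = 18.03 and P_2 = 5: Q_1 = 1499.55.
∂Q_1/∂P_2 = 320/P_2² = 12.8000.
ε = (∂Q_1/∂P_2)(P_2/Q_1) = 12.8000 × (5/1499.55) ≈ 0.043.
ε > 0: substitutes.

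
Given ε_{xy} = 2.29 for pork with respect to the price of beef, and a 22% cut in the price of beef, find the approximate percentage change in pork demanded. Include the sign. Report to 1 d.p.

%ΔQ ≈ ε × %ΔP of beef = 2.29 × (-22%) = -50.4%.

-50.4%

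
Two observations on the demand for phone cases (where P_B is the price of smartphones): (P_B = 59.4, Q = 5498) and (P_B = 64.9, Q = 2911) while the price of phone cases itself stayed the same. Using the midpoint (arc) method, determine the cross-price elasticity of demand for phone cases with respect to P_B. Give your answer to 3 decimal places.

-6.953

ΔQ_A = 2911 − 5498 = -2587; ΔP_B = 64.9 − 59.4 = 5.5.
Midpoints: Q̄_A = 4204.5, P̄_B = 62.15.
ε = (ΔQ_A/Q̄_A)/(ΔP_B/P̄_B) = (-2587/4204.5)/(5.5/62.15) ≈ -6.953.
ε < 0: phone cases and smartphones are complements.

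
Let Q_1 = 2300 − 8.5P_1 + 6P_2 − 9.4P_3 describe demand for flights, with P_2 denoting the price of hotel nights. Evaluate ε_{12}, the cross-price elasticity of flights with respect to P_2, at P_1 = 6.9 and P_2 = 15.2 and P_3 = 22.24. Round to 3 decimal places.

0.043

At P_1 = 6.9 and P_2 = 15.2 and P_3 = 22.24: Q_1 = 2123.494.
∂Q_1/∂P_2 = 6.
ε = (∂Q_1/∂P_2)(P_2/Q_1) = 6 × (15.2/2123.494) ≈ 0.043.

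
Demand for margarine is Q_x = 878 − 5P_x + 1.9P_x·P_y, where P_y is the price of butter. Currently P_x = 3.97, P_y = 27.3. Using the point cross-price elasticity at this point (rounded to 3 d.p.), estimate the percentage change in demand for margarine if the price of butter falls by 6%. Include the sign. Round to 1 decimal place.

At P_x = 3.97, P_y = 27.3: Q_x = 1064.074.
∂Q_x/∂P_y = 1.9P_x = 7.5430.
ε = (∂Q_x/∂P_y)(P_y/Q_x) = 7.5430 × 27.3/1064.074 ≈ 0.194.
%ΔQ_x ≈ ε × %ΔP_y = 0.194 × (-6%) = -1.2%.

-1.2%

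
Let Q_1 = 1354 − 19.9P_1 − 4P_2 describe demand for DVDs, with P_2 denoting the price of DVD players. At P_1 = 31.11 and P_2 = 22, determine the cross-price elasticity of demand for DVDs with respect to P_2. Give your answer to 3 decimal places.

At P_1 = 31.11 and P_2 = 22: Q_1 = 646.911.
∂Q_1/∂P_2 = -4.
ε = (∂Q_1/∂P_2)(P_2/Q_1) = -4 × (22/646.911) ≈ -0.136.

-0.136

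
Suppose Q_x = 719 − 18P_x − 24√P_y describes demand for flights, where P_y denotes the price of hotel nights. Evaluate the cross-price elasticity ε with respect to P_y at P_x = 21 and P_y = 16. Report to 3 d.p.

At P_x = 21 and P_y = 16: Q_x = 245.
∂Q_x/∂P_y = -24/(2√P_y) = -24/(2√16) = -3.0000.
ε = (∂Q_x/∂P_y)(P_y/Q_x) = -3.0000 × (16/245) ≈ -0.196.
ε < 0: complements.

-0.196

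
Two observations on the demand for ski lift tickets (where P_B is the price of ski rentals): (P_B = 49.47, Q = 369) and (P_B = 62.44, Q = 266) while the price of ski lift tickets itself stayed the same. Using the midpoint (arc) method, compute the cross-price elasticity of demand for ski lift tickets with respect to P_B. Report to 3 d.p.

-1.400

ΔQ_A = 266 − 369 = -103; ΔP_B = 62.44 − 49.47 = 12.97.
Midpoints: Q̄_A = 317.5, P̄_B = 55.95.
ε = (ΔQ_A/Q̄_A)/(ΔP_B/P̄_B) = (-103/317.5)/(12.97/55.95) ≈ -1.400.
ε < 0: ski lift tickets and ski rentals are complements.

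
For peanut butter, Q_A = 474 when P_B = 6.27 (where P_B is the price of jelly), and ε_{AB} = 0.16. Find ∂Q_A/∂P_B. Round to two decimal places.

12.10

ε = (∂Q_A/∂P_B)·(P_B/Q_A) ⇒ ∂Q_A/∂P_B = ε·Q_A/P_B = 0.16 × 474/6.27 ≈ 12.10.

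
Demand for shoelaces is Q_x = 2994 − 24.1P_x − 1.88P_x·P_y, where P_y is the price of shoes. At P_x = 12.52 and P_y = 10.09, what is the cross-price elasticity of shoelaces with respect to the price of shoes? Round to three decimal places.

At P_x = 12.52 and P_y = 10.09: Q_x = 2454.774.
∂Q_x/∂P_y = -1.88P_x = -1.88(12.52) = -23.5376.
ε = (∂Q_x/∂P_y)(P_y/Q_x) = -23.5376 × (10.09/2454.774) ≈ -0.097.

-0.097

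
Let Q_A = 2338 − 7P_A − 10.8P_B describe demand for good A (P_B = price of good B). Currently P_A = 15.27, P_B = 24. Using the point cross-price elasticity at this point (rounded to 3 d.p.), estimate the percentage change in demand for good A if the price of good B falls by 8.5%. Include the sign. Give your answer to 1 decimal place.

At P_A = 15.27, P_B = 24: Q_A = 1971.91.
∂Q_A/∂P_B = -10.8.
ε = (∂Q_A/∂P_B)(P_B/Q_A) = -10.8000 × 24/1971.91 ≈ -0.131.
%ΔQ_A ≈ ε × %ΔP_B = -0.131 × (-8.5%) = 1.1%.

1.1%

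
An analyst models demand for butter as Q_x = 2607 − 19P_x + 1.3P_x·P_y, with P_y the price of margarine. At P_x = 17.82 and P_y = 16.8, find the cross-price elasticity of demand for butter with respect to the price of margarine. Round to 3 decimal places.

0.146

At P_x = 17.82 and P_y = 16.8: Q_x = 2657.609.
∂Q_x/∂P_y = 1.3P_x = 1.3(17.82) = 23.1660.
ε = (∂Q_x/∂P_y)(P_y/Q_x) = 23.1660 × (16.8/2657.609) ≈ 0.146.
ε > 0: substitutes.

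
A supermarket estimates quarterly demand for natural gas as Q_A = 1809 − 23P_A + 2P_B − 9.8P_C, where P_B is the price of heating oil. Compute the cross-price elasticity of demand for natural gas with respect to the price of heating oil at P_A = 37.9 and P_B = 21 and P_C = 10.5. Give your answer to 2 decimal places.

0.05

At P_A = 37.9 and P_B = 21 and P_C = 10.5: Q_A = 876.4.
∂Q_A/∂P_B = 2.
ε = (∂Q_A/∂P_B)(P_B/Q_A) = 2 × (21/876.4) ≈ 0.05.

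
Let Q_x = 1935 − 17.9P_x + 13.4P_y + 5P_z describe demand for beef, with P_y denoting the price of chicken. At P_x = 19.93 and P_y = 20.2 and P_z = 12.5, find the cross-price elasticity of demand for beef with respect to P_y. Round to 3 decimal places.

At P_x = 19.93 and P_y = 20.2 and P_z = 12.5: Q_x = 1911.433.
∂Q_x/∂P_y = 13.4.
ε = (∂Q_x/∂P_y)(P_y/Q_x) = 13.4 × (20.2/1911.433) ≈ 0.142.

0.142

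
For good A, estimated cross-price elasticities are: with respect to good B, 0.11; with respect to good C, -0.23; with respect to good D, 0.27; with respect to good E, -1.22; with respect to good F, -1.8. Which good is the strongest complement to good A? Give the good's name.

good F

Complements have ε < 0. The most negative value is -1.8 (good F).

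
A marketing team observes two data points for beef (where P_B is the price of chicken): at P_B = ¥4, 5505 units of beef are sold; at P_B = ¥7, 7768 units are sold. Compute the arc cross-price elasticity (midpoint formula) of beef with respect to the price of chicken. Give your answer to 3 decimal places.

ΔQ_A = 7768 − 5505 = 2263; ΔP_B = 7 − 4 = 3.
Midpoints: Q̄_A = 6636.5, P̄_B = 5.50.
ε = (ΔQ_A/Q̄_A)/(ΔP_B/P̄_B) = (2263/6636.5)/(3/5.50) ≈ 0.625.
ε > 0: beef and chicken are substitutes.

0.625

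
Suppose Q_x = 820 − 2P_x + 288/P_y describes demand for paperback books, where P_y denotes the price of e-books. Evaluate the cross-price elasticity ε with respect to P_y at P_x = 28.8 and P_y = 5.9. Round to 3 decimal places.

-0.060

At P_x = 28.8 and P_y = 5.9: Q_x = 811.214.
∂Q_x/∂P_y = −288/P_y² = -8.2735.
ε = (∂Q_x/∂P_y)(P_y/Q_x) = -8.2735 × (5.9/811.214) ≈ -0.060.
ε < 0: complements.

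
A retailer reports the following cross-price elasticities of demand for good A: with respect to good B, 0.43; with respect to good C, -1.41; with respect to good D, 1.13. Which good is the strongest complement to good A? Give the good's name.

good C

Complements have ε < 0. The most negative value is -1.41 (good C).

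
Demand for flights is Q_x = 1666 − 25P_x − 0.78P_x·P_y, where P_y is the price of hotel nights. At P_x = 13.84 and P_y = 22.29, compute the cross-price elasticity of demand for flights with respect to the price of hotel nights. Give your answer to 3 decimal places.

-0.223

At P_x = 13.84 and P_y = 22.29: Q_x = 1079.375.
∂Q_x/∂P_y = -0.78P_x = -0.78(13.84) = -10.7952.
ε = (∂Q_x/∂P_y)(P_y/Q_x) = -10.7952 × (22.29/1079.375) ≈ -0.223.
ε < 0: complements.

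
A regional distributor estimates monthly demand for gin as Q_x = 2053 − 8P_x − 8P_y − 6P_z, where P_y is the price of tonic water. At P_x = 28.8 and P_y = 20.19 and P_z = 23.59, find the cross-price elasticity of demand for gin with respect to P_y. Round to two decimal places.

At P_x = 28.8 and P_y = 20.19 and P_z = 23.59: Q_x = 1519.54.
∂Q_x/∂P_y = -8.
ε = (∂Q_x/∂P_y)(P_y/Q_x) = -8 × (20.19/1519.54) ≈ -0.11.

-0.11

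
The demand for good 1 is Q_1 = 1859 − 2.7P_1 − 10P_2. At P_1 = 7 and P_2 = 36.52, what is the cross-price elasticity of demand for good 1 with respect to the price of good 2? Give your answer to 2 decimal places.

At P_1 = 7 and P_2 = 36.52: Q_1 = 1474.9.
∂Q_1/∂P_2 = -10.
ε = (∂Q_1/∂P_2)(P_2/Q_1) = -10 × (36.52/1474.9) ≈ -0.25.

-0.25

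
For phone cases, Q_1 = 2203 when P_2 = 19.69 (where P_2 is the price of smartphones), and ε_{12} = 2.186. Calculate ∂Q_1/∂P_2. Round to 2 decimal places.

ε = (∂Q_1/∂P_2)·(P_2/Q_1) ⇒ ∂Q_1/∂P_2 = ε·Q_1/P_2 = 2.186 × 2203/19.69 ≈ 244.58.

244.58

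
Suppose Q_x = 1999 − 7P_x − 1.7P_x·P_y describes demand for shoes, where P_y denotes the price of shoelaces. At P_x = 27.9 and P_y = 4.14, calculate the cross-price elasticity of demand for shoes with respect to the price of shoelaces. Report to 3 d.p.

At P_x = 27.9 and P_y = 4.14: Q_x = 1607.340.
∂Q_x/∂P_y = -1.7P_x = -1.7(27.9) = -47.4300.
ε = (∂Q_x/∂P_y)(P_y/Q_x) = -47.4300 × (4.14/1607.340) ≈ -0.122.
ε < 0: complements.

-0.122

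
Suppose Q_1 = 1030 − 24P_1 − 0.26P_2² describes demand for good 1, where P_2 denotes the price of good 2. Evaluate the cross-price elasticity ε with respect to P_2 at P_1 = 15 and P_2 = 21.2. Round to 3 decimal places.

-0.423

At P_1 = 15 and P_2 = 21.2: Q_1 = 553.146.
∂Q_1/∂P_2 = -0.52P_2 = -0.52(21.2) = -11.0240.
ε = (∂Q_1/∂P_2)(P_2/Q_1) = -11.0240 × (21.2/553.146) ≈ -0.423.
ε < 0: complements.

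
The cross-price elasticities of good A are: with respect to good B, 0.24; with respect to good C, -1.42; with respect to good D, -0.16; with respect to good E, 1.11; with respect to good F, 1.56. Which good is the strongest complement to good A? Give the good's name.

Complements have ε < 0. The most negative value is -1.42 (good C).

good C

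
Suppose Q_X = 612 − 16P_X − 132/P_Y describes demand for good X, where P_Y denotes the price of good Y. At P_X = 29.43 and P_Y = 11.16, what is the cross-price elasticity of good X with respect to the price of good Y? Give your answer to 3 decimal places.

0.091

At P_X = 29.43 and P_Y = 11.16: Q_X = 129.292.
∂Q_X/∂P_Y = 132/P_Y² = 1.0599.
ε = (∂Q_X/∂P_Y)(P_Y/Q_X) = 1.0599 × (11.16/129.292) ≈ 0.091.
ε > 0: substitutes.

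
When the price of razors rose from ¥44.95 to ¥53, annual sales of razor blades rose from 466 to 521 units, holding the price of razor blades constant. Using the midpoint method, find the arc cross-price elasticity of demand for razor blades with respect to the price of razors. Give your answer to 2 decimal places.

0.68

ΔQ_A = 521 − 466 = 55; ΔP_B = 53 − 44.95 = 8.05.
Midpoints: Q̄_A = 493.5, P̄_B = 48.98.
ε = (ΔQ_A/Q̄_A)/(ΔP_B/P̄_B) = (55/493.5)/(8.05/48.98) ≈ 0.68.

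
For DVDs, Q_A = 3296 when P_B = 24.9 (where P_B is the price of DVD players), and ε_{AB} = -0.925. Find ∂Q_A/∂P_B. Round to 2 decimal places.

-122.44

ε = (∂Q_A/∂P_B)·(P_B/Q_A) ⇒ ∂Q_A/∂P_B = ε·Q_A/P_B = -0.925 × 3296/24.9 ≈ -122.44.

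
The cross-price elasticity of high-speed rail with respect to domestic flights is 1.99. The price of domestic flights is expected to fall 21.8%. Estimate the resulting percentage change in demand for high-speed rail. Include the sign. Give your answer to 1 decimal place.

%ΔQ ≈ ε × %ΔP of domestic flights = 1.99 × (-21.8%) = -43.4%.

-43.4%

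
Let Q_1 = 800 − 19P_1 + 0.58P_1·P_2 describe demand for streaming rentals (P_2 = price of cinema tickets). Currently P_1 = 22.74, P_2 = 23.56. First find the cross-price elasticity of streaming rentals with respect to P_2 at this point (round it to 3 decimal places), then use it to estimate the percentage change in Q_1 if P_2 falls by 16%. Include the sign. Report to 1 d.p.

At P_1 = 22.74, P_2 = 23.56: Q_1 = 678.678.
∂Q_1/∂P_2 = 0.58P_1 = 13.1892.
ε = (∂Q_1/∂P_2)(P_2/Q_1) = 13.1892 × 23.56/678.678 ≈ 0.458.
%ΔQ_1 ≈ ε × %ΔP_2 = 0.458 × (-16%) = -7.3%.

-7.3%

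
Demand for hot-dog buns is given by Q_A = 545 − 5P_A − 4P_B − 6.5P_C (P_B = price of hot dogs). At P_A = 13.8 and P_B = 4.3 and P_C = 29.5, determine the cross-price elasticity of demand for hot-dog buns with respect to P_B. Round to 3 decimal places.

-0.064

At P_A = 13.8 and P_B = 4.3 and P_C = 29.5: Q_A = 267.05.
∂Q_A/∂P_B = -4.
ε = (∂Q_A/∂P_B)(P_B/Q_A) = -4 × (4.3/267.05) ≈ -0.064.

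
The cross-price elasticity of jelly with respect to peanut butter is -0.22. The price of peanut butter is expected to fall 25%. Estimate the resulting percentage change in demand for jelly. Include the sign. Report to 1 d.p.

5.5%

%ΔQ ≈ ε × %ΔP of peanut butter = -0.22 × (-25%) = 5.5%.
Demand for jelly rises by about 5.5%.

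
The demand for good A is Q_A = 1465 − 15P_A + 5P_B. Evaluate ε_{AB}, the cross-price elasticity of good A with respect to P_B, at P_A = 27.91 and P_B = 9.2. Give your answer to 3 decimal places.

0.042

At P_A = 27.91 and P_B = 9.2: Q_A = 1092.35.
∂Q_A/∂P_B = 5.
ε = (∂Q_A/∂P_B)(P_B/Q_A) = 5 × (9.2/1092.35) ≈ 0.042.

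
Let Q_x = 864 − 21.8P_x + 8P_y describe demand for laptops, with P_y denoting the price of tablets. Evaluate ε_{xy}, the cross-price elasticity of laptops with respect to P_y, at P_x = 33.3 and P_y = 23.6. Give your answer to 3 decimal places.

0.578

At P_x = 33.3 and P_y = 23.6: Q_x = 326.86.
∂Q_x/∂P_y = 8.
ε = (∂Q_x/∂P_y)(P_y/Q_x) = 8 × (23.6/326.86) ≈ 0.578.
Since ε > 0, laptops and tablets are substitutes.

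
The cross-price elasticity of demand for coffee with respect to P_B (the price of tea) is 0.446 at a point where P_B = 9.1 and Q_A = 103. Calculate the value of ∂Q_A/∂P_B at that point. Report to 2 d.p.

ε = (∂Q_A/∂P_B)·(P_B/Q_A) ⇒ ∂Q_A/∂P_B = ε·Q_A/P_B = 0.446 × 103/9.1 ≈ 5.05.

5.05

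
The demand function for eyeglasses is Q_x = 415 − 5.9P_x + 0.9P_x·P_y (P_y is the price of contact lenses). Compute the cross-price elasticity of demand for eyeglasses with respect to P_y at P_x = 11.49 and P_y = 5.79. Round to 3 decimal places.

At P_x = 11.49 and P_y = 5.79: Q_x = 407.083.
∂Q_x/∂P_y = 0.9P_x = 0.9(11.49) = 10.3410.
ε = (∂Q_x/∂P_y)(P_y/Q_x) = 10.3410 × (5.79/407.083) ≈ 0.147.
ε > 0: substitutes.

0.147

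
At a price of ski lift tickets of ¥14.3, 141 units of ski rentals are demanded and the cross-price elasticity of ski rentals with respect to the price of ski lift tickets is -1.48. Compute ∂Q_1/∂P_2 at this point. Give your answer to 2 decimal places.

-14.59

ε = (∂Q_1/∂P_2)·(P_2/Q_1) ⇒ ∂Q_1/∂P_2 = ε·Q_1/P_2 = -1.48 × 141/14.3 ≈ -14.59.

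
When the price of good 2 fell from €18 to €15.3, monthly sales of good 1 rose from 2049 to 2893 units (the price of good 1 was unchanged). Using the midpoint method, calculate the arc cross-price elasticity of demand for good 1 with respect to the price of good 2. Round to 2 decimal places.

ΔQ_1 = 2893 − 2049 = 844; ΔP_2 = 15.3 − 18 = -2.7.
Midpoints: Q̄_1 = 2471.0, P̄_2 = 16.65.
ε = (ΔQ_1/Q̄_1)/(ΔP_2/P̄_2) = (844/2471.0)/(-2.7/16.65) ≈ -2.11.

-2.11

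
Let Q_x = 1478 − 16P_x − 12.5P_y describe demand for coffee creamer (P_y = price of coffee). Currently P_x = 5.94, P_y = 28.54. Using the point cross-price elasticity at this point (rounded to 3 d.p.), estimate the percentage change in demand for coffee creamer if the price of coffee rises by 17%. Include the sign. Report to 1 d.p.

-5.9%

At P_x = 5.94, P_y = 28.54: Q_x = 1026.21.
∂Q_x/∂P_y = -12.5.
ε = (∂Q_x/∂P_y)(P_y/Q_x) = -12.5000 × 28.54/1026.21 ≈ -0.348.
%ΔQ_x ≈ ε × %ΔP_y = -0.348 × (17%) = -5.9%.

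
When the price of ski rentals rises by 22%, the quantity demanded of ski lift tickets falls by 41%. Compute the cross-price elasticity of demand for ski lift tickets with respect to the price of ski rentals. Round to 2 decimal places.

-1.86

ε = (%ΔQ of ski lift tickets) / (%ΔP of ski rentals) = (-41%) / (22%) ≈ -1.86.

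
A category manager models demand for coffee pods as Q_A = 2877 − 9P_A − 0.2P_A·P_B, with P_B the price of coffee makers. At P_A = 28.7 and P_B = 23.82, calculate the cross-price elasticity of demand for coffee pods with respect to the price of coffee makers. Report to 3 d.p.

-0.055

At P_A = 28.7 and P_B = 23.82: Q_A = 2481.973.
∂Q_A/∂P_B = -0.2P_A = -0.2(28.7) = -5.7400.
ε = (∂Q_A/∂P_B)(P_B/Q_A) = -5.7400 × (23.82/2481.973) ≈ -0.055.
ε < 0: complements.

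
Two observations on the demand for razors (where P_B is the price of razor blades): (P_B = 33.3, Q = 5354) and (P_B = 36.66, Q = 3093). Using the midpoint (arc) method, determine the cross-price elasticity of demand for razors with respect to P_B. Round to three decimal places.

ΔQ_A = 3093 − 5354 = -2261; ΔP_B = 36.66 − 33.3 = 3.36.
Midpoints: Q̄_A = 4223.5, P̄_B = 34.98.
ε = (ΔQ_A/Q̄_A)/(ΔP_B/P̄_B) = (-2261/4223.5)/(3.36/34.98) ≈ -5.573.

-5.573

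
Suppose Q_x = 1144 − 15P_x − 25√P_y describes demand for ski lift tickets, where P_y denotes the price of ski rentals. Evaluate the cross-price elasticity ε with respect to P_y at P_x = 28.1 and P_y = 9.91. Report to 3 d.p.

-0.061

At P_x = 28.1 and P_y = 9.91: Q_x = 643.800.
∂Q_x/∂P_y = -25/(2√P_y) = -25/(2√9.91) = -3.9708.
ε = (∂Q_x/∂P_y)(P_y/Q_x) = -3.9708 × (9.91/643.800) ≈ -0.061.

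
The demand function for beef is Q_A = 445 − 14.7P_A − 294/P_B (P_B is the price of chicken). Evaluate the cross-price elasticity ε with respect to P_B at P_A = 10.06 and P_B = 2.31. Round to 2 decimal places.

0.75

At P_A = 10.06 and P_B = 2.31: Q_A = 169.845.
∂Q_A/∂P_B = 294/P_B² = 55.0964.
ε = (∂Q_A/∂P_B)(P_B/Q_A) = 55.0964 × (2.31/169.845) ≈ 0.75.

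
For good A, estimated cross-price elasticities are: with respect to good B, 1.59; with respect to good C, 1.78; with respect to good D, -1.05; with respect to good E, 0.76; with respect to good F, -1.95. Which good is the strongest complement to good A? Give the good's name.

Complements have ε < 0. The most negative value is -1.95 (good F).

good F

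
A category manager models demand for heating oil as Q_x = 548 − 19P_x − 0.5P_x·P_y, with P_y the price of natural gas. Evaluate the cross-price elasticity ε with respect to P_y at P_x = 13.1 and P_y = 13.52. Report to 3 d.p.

-0.421

At P_x = 13.1 and P_y = 13.52: Q_x = 210.544.
∂Q_x/∂P_y = -0.5P_x = -0.5(13.1) = -6.5500.
ε = (∂Q_x/∂P_y)(P_y/Q_x) = -6.5500 × (13.52/210.544) ≈ -0.421.
ε < 0: complements.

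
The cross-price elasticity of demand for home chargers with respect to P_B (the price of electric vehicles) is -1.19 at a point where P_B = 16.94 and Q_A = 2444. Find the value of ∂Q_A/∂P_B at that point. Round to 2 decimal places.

-171.69

ε = (∂Q_A/∂P_B)·(P_B/Q_A) ⇒ ∂Q_A/∂P_B = ε·Q_A/P_B = -1.19 × 2444/16.94 ≈ -171.69.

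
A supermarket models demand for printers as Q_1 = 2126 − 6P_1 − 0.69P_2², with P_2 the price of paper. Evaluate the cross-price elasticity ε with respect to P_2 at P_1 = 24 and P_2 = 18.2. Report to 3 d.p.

At P_1 = 24 and P_2 = 18.2: Q_1 = 1753.444.
∂Q_1/∂P_2 = -1.38P_2 = -1.38(18.2) = -25.1160.
ε = (∂Q_1/∂P_2)(P_2/Q_1) = -25.1160 × (18.2/1753.444) ≈ -0.261.

-0.261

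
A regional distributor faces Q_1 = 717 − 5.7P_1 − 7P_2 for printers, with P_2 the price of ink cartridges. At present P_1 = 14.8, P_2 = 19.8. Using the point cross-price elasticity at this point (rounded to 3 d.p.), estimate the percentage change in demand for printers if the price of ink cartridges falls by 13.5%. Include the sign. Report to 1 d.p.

3.8%

At P_1 = 14.8, P_2 = 19.8: Q_1 = 494.04.
∂Q_1/∂P_2 = -7.
ε = (∂Q_1/∂P_2)(P_2/Q_1) = -7.0000 × 19.8/494.04 ≈ -0.281.
%ΔQ_1 ≈ ε × %ΔP_2 = -0.281 × (-13.5%) = 3.8%.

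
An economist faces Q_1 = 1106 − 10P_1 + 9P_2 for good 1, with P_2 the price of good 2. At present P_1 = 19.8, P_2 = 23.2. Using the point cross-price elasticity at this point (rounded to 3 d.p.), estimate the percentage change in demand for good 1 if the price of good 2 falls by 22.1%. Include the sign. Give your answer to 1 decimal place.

At P_1 = 19.8, P_2 = 23.2: Q_1 = 1116.8.
∂Q_1/∂P_2 = 9.
ε = (∂Q_1/∂P_2)(P_2/Q_1) = 9.0000 × 23.2/1116.8 ≈ 0.187.
%ΔQ_1 ≈ ε × %ΔP_2 = 0.187 × (-22.1%) = -4.1%.

-4.1%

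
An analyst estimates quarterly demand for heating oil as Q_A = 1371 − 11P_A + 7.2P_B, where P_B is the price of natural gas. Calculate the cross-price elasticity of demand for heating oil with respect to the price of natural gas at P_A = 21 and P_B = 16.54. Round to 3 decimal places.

0.095

At P_A = 21 and P_B = 16.54: Q_A = 1259.088.
∂Q_A/∂P_B = 7.2.
ε = (∂Q_A/∂P_B)(P_B/Q_A) = 7.2 × (16.54/1259.088) ≈ 0.095.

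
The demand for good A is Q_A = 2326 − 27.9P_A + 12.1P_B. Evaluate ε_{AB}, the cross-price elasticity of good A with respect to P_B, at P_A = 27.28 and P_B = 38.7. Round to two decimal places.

At P_A = 27.28 and P_B = 38.7: Q_A = 2033.158.
∂Q_A/∂P_B = 12.1.
ε = (∂Q_A/∂P_B)(P_B/Q_A) = 12.1 × (38.7/2033.158) ≈ 0.23.

0.23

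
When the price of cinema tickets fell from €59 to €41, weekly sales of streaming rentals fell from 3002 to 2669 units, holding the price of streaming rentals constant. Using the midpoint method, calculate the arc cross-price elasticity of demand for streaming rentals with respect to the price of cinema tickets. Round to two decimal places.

0.33

ΔQ_A = 2669 − 3002 = -333; ΔP_B = 41 − 59 = -18.
Midpoints: Q̄_A = 2835.5, P̄_B = 50.00.
ε = (ΔQ_A/Q̄_A)/(ΔP_B/P̄_B) = (-333/2835.5)/(-18/50.00) ≈ 0.33.
ε > 0: streaming rentals and cinema tickets are substitutes.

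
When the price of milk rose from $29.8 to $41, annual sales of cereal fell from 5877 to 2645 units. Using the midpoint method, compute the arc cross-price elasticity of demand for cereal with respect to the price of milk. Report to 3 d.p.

-2.397

ΔQ_A = 2645 − 5877 = -3232; ΔP_B = 41 − 29.8 = 11.2.
Midpoints: Q̄_A = 4261.0, P̄_B = 35.40.
ε = (ΔQ_A/Q̄_A)/(ΔP_B/P̄_B) = (-3232/4261.0)/(11.2/35.40) ≈ -2.397.
ε < 0: cereal and milk are complements.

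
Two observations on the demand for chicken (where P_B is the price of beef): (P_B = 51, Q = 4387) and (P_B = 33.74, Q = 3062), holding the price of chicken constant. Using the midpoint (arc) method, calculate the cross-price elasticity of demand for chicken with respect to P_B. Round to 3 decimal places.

ΔQ_A = 3062 − 4387 = -1325; ΔP_B = 33.74 − 51 = -17.26.
Midpoints: Q̄_A = 3724.5, P̄_B = 42.37.
ε = (ΔQ_A/Q̄_A)/(ΔP_B/P̄_B) = (-1325/3724.5)/(-17.26/42.37) ≈ 0.873.

0.873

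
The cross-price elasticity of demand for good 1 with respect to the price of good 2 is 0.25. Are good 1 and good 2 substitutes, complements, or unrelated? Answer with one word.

ε = 0.25 > 0, so a higher price of good 2 raises demand for good 1: substitutes.

substitutes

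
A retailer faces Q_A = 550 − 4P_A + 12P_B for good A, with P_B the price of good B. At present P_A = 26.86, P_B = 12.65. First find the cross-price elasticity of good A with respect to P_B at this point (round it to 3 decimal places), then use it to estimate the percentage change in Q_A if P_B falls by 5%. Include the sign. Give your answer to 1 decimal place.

-1.3%

At P_A = 26.86, P_B = 12.65: Q_A = 594.36.
∂Q_A/∂P_B = 12.
ε = (∂Q_A/∂P_B)(P_B/Q_A) = 12.0000 × 12.65/594.36 ≈ 0.255.
%ΔQ_A ≈ ε × %ΔP_B = 0.255 × (-5%) = -1.3%.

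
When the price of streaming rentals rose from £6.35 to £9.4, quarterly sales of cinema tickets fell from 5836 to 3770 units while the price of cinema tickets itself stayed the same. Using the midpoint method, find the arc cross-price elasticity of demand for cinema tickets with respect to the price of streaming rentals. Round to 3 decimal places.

ΔQ_A = 3770 − 5836 = -2066; ΔP_B = 9.4 − 6.35 = 3.05.
Midpoints: Q̄_A = 4803.0, P̄_B = 7.88.
ε = (ΔQ_A/Q̄_A)/(ΔP_B/P̄_B) = (-2066/4803.0)/(3.05/7.88) ≈ -1.111.

-1.111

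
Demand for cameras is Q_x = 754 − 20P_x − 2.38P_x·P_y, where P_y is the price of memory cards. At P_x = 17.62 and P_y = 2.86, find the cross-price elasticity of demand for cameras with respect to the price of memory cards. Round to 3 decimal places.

At P_x = 17.62 and P_y = 2.86: Q_x = 281.664.
∂Q_x/∂P_y = -2.38P_x = -2.38(17.62) = -41.9356.
ε = (∂Q_x/∂P_y)(P_y/Q_x) = -41.9356 × (2.86/281.664) ≈ -0.426.
ε < 0: complements.

-0.426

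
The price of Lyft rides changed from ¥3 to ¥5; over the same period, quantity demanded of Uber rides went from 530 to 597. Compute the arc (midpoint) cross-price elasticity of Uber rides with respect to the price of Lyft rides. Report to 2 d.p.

ΔQ_A = 597 − 530 = 67; ΔP_B = 5 − 3 = 2.
Midpoints: Q̄_A = 563.5, P̄_B = 4.00.
ε = (ΔQ_A/Q̄_A)/(ΔP_B/P̄_B) = (67/563.5)/(2/4.00) ≈ 0.24.
ε > 0: Uber rides and Lyft rides are substitutes.

0.24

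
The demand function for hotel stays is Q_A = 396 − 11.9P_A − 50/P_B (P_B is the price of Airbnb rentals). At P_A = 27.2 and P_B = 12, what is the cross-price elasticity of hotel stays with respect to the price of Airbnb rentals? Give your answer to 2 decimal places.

0.06

At P_A = 27.2 and P_B = 12: Q_A = 68.153.
∂Q_A/∂P_B = 50/P_B² = 0.3472.
ε = (∂Q_A/∂P_B)(P_B/Q_A) = 0.3472 × (12/68.153) ≈ 0.06.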